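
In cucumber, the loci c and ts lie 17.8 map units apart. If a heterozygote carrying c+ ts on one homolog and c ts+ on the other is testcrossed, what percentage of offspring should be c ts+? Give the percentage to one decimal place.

A map distance of 17.8 map units corresponds to a recombination frequency of 0.178.
The F1 is c+ ts / c ts+, so c ts+ is a parental gamete class with expected frequency (1 − r)/2 = 0.822/2 = 0.4110.
That is 0.4110 = 41.1% of the progeny.

41.1%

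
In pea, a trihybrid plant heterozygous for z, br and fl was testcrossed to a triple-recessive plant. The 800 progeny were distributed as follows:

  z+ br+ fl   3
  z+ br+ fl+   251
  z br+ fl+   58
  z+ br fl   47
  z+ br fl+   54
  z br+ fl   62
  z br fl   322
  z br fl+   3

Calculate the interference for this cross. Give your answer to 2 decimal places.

0.65

The two most frequent reciprocal classes, z br fl and z+ br+ fl+, are the parental types, so the F1 was z br fl / z+ br+ fl+.
The two rarest classes, z br fl+ and z+ br+ fl, are the double crossovers. Comparing them with the parentals, only the fl allele has switched, so fl is the middle locus and the order is br – fl – z.
br–fl: (116 + 6)/800 = 0.1525; fl–z: (105 + 6)/800 = 0.1388.
Expected DCO frequency = 0.1525 × 0.1388 ≈ 0.02117; observed = 6/800 ≈ 0.00750.
Coefficient of coincidence = 0.00750/0.02117 ≈ 0.35; interference = 1 − 0.35 = 0.65.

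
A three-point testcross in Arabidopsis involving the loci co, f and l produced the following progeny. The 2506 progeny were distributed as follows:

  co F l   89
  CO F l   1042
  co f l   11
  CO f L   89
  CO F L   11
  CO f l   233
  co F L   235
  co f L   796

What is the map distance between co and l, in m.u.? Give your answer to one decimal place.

8.0 m.u.

The two most frequent reciprocal classes, co f L and CO F l, are the parental types, so the F1 was co f L / CO F l.
The two rarest classes, co f l and CO F L, are the double crossovers. Comparing them with the parentals, only the l allele has switched, so l is the middle locus and the order is co – l – f.
Crossovers in the co–l interval produce the single-crossover classes CO f L and co F l (89 + 89 = 178) plus the double crossovers (22).
RF(co–l) = (178 + 22) / 2506 = 200/2506 = 0.0798 → 8.0 m.u.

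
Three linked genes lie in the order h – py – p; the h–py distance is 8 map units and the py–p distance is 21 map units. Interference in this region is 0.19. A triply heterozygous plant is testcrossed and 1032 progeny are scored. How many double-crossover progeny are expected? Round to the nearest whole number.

14

Map distances give recombination frequencies of 0.080 and 0.210 for the two intervals.
With interference 0.19 (so coincidence = 0.81), expected double-crossover frequency = 0.080 × 0.210 × 0.81 = 0.01361.
Expected number = 0.01361 × 1032 = 14.04 ≈ 14.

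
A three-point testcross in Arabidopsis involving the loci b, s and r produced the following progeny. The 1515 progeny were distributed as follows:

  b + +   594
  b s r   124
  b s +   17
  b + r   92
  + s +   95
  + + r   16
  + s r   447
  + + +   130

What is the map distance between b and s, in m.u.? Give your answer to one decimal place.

The two most frequent reciprocal classes, + s r and b + +, are the parental types, so the F1 was + s r / b + +.
The two rarest classes, + + r and b s +, are the double crossovers. Comparing them with the parentals, only the s allele has switched, so s is the middle locus and the order is b – s – r.
Crossovers in the b–s interval produce the single-crossover classes b s r and + + + (124 + 130 = 254) plus the double crossovers (33).
RF(b–s) = (254 + 33) / 1515 = 287/1515 = 0.1894 → 18.9 m.u.

18.9 m.u.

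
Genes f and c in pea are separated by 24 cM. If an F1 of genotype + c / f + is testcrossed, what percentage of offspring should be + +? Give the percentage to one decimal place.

12.0%

A map distance of 24 cM corresponds to a recombination frequency of 0.240.
The F1 is + c / f +, so + + is a recombinant gamete class with expected frequency r/2 = 0.240/2 = 0.1200.
That is 0.1200 = 12.0% of the progeny.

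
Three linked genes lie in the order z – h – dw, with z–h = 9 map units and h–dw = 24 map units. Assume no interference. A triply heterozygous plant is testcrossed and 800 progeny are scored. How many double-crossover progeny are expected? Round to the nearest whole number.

17

Map distances give recombination frequencies of 0.090 and 0.240 for the two intervals.
With no interference, expected double-crossover frequency = 0.090 × 0.240 = 0.02160.
Expected number = 0.02160 × 800 = 17.28 ≈ 17.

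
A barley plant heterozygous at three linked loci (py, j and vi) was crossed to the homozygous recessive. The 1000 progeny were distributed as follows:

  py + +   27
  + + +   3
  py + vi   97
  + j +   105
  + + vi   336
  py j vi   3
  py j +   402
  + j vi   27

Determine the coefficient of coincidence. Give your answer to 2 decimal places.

The two most frequent reciprocal classes, py j + and + + vi, are the parental types, so the F1 was py j + / + + vi.
The two rarest classes, py j vi and + + +, are the double crossovers. Comparing them with the parentals, only the vi allele has switched, so vi is the middle locus and the order is j – vi – py.
j–vi: (54 + 6)/1000 = 0.0600; vi–py: (202 + 6)/1000 = 0.2080.
Expected DCO frequency = 0.0600 × 0.2080 ≈ 0.01248; observed = 6/1000 ≈ 0.00600.
Coefficient of coincidence = 0.00600/0.01248 ≈ 0.48.

0.48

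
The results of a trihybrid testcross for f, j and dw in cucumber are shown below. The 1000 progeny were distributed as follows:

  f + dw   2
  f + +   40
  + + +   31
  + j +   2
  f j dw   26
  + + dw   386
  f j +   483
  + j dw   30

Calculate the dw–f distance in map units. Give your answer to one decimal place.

The two most frequent reciprocal classes, + + dw and f j +, are the parental types, so the F1 was + + dw / f j +.
The two rarest classes, f + dw and + j +, are the double crossovers. Comparing them with the parentals, only the f allele has switched, so f is the middle locus and the order is j – f – dw.
Crossovers in the f–dw interval produce the single-crossover classes + + + and f j dw (31 + 26 = 57) plus the double crossovers (4).
RF(f–dw) = (57 + 4) / 1000 = 61/1000 = 0.0610 → 6.1 map units.

6.1 map units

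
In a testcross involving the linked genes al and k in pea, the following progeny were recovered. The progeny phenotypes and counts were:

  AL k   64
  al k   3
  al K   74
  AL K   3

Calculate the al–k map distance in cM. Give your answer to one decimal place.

The two most frequent classes, AL k (64) and al K (74), are the parental types, so the F1 was AL k / al K.
The recombinant classes are AL K and al k: 3 + 3 = 6.
Recombination frequency = 6/144 = 0.0417 ≈ 4.2%, i.e. 4.2 cM.

4.2 cM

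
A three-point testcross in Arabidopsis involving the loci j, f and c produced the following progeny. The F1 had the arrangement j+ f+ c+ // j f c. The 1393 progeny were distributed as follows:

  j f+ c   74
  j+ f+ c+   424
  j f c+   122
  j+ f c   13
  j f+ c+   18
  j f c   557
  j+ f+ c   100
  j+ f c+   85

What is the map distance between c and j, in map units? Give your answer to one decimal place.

The two rarest classes, j f+ c+ and j+ f c, are the double crossovers. Comparing them with the parentals, only the j allele has switched, so j is the middle locus and the order is f – j – c.
Crossovers in the j–c interval produce the single-crossover classes j+ f+ c and j f c+ (100 + 122 = 222) plus the double crossovers (31).
RF(j–c) = (222 + 31) / 1393 = 253/1393 = 0.1816 → 18.2 map units.

18.2 map units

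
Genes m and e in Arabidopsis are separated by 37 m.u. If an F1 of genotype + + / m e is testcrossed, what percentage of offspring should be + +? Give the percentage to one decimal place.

A map distance of 37 m.u. corresponds to a recombination frequency of 0.370.
The F1 is + + / m e, so + + is a parental gamete class with expected frequency (1 − r)/2 = 0.630/2 = 0.3150.
That is 0.3150 = 31.5% of the progeny.

31.5%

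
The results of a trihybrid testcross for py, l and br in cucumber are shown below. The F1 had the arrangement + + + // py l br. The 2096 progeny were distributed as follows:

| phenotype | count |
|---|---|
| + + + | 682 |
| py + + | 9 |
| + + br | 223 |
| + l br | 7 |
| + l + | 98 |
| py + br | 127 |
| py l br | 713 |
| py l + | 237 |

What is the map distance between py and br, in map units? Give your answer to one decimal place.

The two rarest classes, py + + and + l br, are the double crossovers. Comparing them with the parentals, only the py allele has switched, so py is the middle locus and the order is l – py – br.
Crossovers in the py–br interval produce the single-crossover classes + + br and py l + (223 + 237 = 460) plus the double crossovers (16).
RF(py–br) = (460 + 16) / 2096 = 476/2096 = 0.2271 → 22.7 map units.

22.7 map units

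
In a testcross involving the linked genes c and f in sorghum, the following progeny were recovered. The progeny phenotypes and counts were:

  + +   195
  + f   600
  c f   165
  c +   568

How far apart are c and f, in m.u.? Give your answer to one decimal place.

The two most frequent classes, + f (600) and c + (568), are the parental types, so the F1 was + f / c +.
The recombinant classes are + + and c f: 195 + 165 = 360.
Recombination frequency = 360/1528 = 0.2356 ≈ 23.6%, i.e. 23.6 m.u.

23.6 m.u.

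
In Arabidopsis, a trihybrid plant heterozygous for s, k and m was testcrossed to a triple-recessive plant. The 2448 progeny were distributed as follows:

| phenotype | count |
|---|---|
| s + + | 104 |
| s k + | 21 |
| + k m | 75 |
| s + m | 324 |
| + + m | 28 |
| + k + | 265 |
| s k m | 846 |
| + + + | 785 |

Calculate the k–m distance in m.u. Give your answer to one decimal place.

26.1 m.u.

The two most frequent reciprocal classes, s k m and + + +, are the parental types, so the F1 was s k m / + + +.
The two rarest classes, s k + and + + m, are the double crossovers. Comparing them with the parentals, only the m allele has switched, so m is the middle locus and the order is k – m – s.
Crossovers in the k–m interval produce the single-crossover classes s + m and + k + (324 + 265 = 589) plus the double crossovers (49).
RF(k–m) = (589 + 49) / 2448 = 638/2448 = 0.2606 → 26.1 m.u.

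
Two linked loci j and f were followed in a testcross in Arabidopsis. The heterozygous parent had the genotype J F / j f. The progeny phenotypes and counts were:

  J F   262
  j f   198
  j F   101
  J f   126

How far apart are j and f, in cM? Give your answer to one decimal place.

33.0 cM

The recombinant classes are J f and j F: 126 + 101 = 227.
Recombination frequency = 227/687 = 0.3304 ≈ 33.0%, i.e. 33.0 cM.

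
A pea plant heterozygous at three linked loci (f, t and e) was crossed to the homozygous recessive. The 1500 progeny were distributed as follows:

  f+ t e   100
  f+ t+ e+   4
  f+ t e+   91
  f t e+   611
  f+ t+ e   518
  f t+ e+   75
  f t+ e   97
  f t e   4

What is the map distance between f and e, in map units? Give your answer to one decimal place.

The two most frequent reciprocal classes, f t e+ and f+ t+ e, are the parental types, so the F1 was f t e+ / f+ t+ e.
The two rarest classes, f t e and f+ t+ e+, are the double crossovers. Comparing them with the parentals, only the e allele has switched, so e is the middle locus and the order is f – e – t.
Crossovers in the f–e interval produce the single-crossover classes f+ t e+ and f t+ e (91 + 97 = 188) plus the double crossovers (8).
RF(f–e) = (188 + 8) / 1500 = 196/1500 = 0.1307 → 13.1 map units.

13.1 map units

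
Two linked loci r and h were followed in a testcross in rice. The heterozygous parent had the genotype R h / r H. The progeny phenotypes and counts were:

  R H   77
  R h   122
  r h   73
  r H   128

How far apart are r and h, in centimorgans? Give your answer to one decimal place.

The recombinant classes are R H and r h: 77 + 73 = 150.
Recombination frequency = 150/400 = 0.3750 ≈ 37.5%, i.e. 37.5 centimorgans.

37.5 centimorgans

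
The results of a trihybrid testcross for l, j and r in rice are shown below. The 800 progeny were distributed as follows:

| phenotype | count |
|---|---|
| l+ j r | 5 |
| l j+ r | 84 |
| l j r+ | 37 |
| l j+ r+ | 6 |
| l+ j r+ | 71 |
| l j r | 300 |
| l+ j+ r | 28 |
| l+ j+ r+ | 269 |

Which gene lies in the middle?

The two most frequent reciprocal classes, l+ j+ r+ and l j r, are the parental types, so the F1 was l+ j+ r+ / l j r.
The two rarest classes, l j+ r+ and l+ j r, are the double crossovers. Comparing them with the parentals, only the l allele has switched, so l is the middle locus and the order is r – l – j.

l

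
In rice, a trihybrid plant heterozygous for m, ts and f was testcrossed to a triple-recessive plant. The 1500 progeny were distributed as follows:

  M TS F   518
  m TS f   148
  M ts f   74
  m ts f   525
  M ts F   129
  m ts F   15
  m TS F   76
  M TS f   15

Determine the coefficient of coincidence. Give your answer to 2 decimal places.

The two most frequent reciprocal classes, m ts f and M TS F, are the parental types, so the F1 was m ts f / M TS F.
The two rarest classes, m ts F and M TS f, are the double crossovers. Comparing them with the parentals, only the f allele has switched, so f is the middle locus and the order is ts – f – m.
ts–f: (277 + 30)/1500 = 0.2047; f–m: (150 + 30)/1500 = 0.1200.
Expected DCO frequency = 0.2047 × 0.1200 ≈ 0.02456; observed = 30/1500 ≈ 0.02000.
Coefficient of coincidence = 0.02000/0.02456 ≈ 0.81.

0.81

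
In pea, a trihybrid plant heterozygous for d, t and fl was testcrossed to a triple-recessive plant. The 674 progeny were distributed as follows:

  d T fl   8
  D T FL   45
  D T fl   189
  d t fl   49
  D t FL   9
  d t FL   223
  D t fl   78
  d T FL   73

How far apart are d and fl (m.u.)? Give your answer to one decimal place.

16.5 m.u.

The two most frequent reciprocal classes, D T fl and d t FL, are the parental types, so the F1 was D T fl / d t FL.
The two rarest classes, d T fl and D t FL, are the double crossovers. Comparing them with the parentals, only the d allele has switched, so d is the middle locus and the order is fl – d – t.
Crossovers in the fl–d interval produce the single-crossover classes D T FL and d t fl (45 + 49 = 94) plus the double crossovers (17).
RF(fl–d) = (94 + 17) / 674 = 111/674 = 0.1647 → 16.5 m.u.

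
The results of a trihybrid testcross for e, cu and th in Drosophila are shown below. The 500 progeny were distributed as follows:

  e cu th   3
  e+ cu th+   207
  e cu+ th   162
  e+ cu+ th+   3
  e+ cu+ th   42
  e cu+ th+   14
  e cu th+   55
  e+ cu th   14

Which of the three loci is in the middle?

cu

The two most frequent reciprocal classes, e cu+ th and e+ cu th+, are the parental types, so the F1 was e cu+ th / e+ cu th+.
The two rarest classes, e cu th and e+ cu+ th+, are the double crossovers. Comparing them with the parentals, only the cu allele has switched, so cu is the middle locus and the order is th – cu – e.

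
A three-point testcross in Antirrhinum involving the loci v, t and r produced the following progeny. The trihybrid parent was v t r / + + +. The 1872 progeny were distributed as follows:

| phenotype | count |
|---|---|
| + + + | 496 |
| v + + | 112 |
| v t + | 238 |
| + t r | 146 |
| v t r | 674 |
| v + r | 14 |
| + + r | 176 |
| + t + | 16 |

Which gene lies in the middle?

The two rarest classes, v + r and + t +, are the double crossovers. Comparing them with the parentals, only the t allele has switched, so t is the middle locus and the order is v – t – r.

t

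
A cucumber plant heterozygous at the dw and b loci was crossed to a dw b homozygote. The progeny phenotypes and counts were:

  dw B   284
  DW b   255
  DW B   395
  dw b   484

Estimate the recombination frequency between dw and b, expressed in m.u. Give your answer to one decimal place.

The two most frequent classes, DW B (395) and dw b (484), are the parental types, so the F1 was DW B / dw b.
The recombinant classes are DW b and dw B: 255 + 284 = 539.
Recombination frequency = 539/1418 = 0.3801 ≈ 38.0%, i.e. 38.0 m.u.

38.0 m.u.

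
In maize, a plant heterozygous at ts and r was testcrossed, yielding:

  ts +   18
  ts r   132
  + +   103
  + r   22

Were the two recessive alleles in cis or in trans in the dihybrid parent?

cis

The two most frequent classes are + + (103) and ts r (132); these are the parental (non-recombinant) types.
So the F1 carried + + on one chromosome and ts r on the other — the recessive alleles are on the same chromosome (cis / coupling).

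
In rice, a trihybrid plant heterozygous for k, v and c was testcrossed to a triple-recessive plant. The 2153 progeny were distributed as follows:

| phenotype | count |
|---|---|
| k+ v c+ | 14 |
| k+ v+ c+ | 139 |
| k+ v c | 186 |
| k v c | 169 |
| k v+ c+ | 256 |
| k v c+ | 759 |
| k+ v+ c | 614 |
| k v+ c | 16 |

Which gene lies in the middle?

The two most frequent reciprocal classes, k+ v+ c and k v c+, are the parental types, so the F1 was k+ v+ c / k v c+.
The two rarest classes, k v+ c and k+ v c+, are the double crossovers. Comparing them with the parentals, only the k allele has switched, so k is the middle locus and the order is v – k – c.

k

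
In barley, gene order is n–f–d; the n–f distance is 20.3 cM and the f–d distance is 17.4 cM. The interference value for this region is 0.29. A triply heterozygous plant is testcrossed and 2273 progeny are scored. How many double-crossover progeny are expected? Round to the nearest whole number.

57

Map distances give recombination frequencies of 0.203 and 0.174 for the two intervals.
With interference 0.29 (so coincidence = 0.71), expected double-crossover frequency = 0.203 × 0.174 × 0.71 = 0.02508.
Expected number = 0.02508 × 2273 = 57.00 ≈ 57.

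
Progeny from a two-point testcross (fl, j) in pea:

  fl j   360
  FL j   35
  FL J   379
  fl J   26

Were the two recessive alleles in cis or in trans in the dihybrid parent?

cis

The two most frequent classes are FL J (379) and fl j (360); these are the parental (non-recombinant) types.
So the F1 carried FL J on one chromosome and fl j on the other — the recessive alleles are on the same chromosome (cis / coupling).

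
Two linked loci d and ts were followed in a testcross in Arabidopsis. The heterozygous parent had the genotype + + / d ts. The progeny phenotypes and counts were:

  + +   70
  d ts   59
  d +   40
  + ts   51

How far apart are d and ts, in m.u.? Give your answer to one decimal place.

41.4 m.u.

The recombinant classes are + ts and d +: 51 + 40 = 91.
Recombination frequency = 91/220 = 0.4136 ≈ 41.4%, i.e. 41.4 m.u.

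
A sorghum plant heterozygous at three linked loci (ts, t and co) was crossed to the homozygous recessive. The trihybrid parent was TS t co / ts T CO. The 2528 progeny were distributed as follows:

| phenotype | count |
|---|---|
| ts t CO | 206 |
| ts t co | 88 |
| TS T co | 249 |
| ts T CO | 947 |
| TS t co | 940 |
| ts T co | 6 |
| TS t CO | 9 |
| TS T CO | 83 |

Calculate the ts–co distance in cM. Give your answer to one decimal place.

7.4 cM

The two rarest classes, TS t CO and ts T co, are the double crossovers. Comparing them with the parentals, only the co allele has switched, so co is the middle locus and the order is ts – co – t.
Crossovers in the ts–co interval produce the single-crossover classes ts t co and TS T CO (88 + 83 = 171) plus the double crossovers (15).
RF(ts–co) = (171 + 15) / 2528 = 186/2528 = 0.0736 → 7.4 cM.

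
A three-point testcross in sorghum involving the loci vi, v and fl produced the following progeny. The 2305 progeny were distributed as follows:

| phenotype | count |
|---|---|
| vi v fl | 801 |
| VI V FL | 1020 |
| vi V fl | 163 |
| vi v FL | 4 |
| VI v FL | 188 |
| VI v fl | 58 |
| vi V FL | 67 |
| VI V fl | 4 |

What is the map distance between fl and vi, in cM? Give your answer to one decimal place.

The two most frequent reciprocal classes, VI V FL and vi v fl, are the parental types, so the F1 was VI V FL / vi v fl.
The two rarest classes, VI V fl and vi v FL, are the double crossovers. Comparing them with the parentals, only the fl allele has switched, so fl is the middle locus and the order is vi – fl – v.
Crossovers in the vi–fl interval produce the single-crossover classes vi V FL and VI v fl (67 + 58 = 125) plus the double crossovers (8).
RF(vi–fl) = (125 + 8) / 2305 = 133/2305 = 0.0577 → 5.8 cM.

5.8 cM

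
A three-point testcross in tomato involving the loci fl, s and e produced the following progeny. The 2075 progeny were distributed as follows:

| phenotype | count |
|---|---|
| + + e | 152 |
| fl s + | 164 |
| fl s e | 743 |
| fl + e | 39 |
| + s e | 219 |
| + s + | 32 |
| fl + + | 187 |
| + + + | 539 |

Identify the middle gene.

s

The two most frequent reciprocal classes, fl s e and + + +, are the parental types, so the F1 was fl s e / + + +.
The two rarest classes, fl + e and + s +, are the double crossovers. Comparing them with the parentals, only the s allele has switched, so s is the middle locus and the order is fl – s – e.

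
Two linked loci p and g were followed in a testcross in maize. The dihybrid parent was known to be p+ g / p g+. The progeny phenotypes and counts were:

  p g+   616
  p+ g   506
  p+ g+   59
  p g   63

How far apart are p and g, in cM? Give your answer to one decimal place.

The recombinant classes are p+ g+ and p g: 59 + 63 = 122.
Recombination frequency = 122/1244 = 0.0981 ≈ 9.8%, i.e. 9.8 cM.

9.8 cM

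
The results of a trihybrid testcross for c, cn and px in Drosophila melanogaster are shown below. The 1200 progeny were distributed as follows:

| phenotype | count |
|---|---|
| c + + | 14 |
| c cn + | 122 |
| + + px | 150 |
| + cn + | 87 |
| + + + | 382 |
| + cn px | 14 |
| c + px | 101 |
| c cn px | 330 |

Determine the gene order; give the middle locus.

The two most frequent reciprocal classes, + + + and c cn px, are the parental types, so the F1 was + + + / c cn px.
The two rarest classes, c + + and + cn px, are the double crossovers. Comparing them with the parentals, only the c allele has switched, so c is the middle locus and the order is px – c – cn.

c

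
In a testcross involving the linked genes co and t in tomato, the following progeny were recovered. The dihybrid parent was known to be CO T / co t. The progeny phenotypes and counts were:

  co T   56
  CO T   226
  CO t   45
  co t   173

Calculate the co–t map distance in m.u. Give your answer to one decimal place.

20.2 m.u.

The recombinant classes are CO t and co T: 45 + 56 = 101.
Recombination frequency = 101/500 = 0.2020 ≈ 20.2%, i.e. 20.2 m.u.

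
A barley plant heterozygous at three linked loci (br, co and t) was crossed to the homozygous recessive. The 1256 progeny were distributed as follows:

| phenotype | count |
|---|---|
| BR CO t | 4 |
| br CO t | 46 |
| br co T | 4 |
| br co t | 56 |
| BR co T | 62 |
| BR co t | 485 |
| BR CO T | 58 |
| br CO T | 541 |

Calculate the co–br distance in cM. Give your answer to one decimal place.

9.7 cM

The two most frequent reciprocal classes, br CO T and BR co t, are the parental types, so the F1 was br CO T / BR co t.
The two rarest classes, br co T and BR CO t, are the double crossovers. Comparing them with the parentals, only the co allele has switched, so co is the middle locus and the order is br – co – t.
Crossovers in the br–co interval produce the single-crossover classes BR CO T and br co t (58 + 56 = 114) plus the double crossovers (8).
RF(br–co) = (114 + 8) / 1256 = 122/1256 = 0.0971 → 9.7 cM.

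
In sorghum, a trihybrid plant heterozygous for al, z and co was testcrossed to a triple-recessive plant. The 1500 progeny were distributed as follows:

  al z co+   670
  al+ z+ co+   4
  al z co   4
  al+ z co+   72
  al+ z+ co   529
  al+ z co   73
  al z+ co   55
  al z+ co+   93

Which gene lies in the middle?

co

The two most frequent reciprocal classes, al z co+ and al+ z+ co, are the parental types, so the F1 was al z co+ / al+ z+ co.
The two rarest classes, al z co and al+ z+ co+, are the double crossovers. Comparing them with the parentals, only the co allele has switched, so co is the middle locus and the order is z – co – al.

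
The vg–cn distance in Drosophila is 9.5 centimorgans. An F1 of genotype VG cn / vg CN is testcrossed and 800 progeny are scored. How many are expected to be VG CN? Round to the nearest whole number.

A map distance of 9.5 centimorgans corresponds to a recombination frequency of 0.095.
The F1 is VG cn / vg CN, so VG CN is a recombinant gamete class with expected frequency r/2 = 0.095/2 = 0.0475.
Expected number = 0.0475 × 800 = 38.00 ≈ 38.

38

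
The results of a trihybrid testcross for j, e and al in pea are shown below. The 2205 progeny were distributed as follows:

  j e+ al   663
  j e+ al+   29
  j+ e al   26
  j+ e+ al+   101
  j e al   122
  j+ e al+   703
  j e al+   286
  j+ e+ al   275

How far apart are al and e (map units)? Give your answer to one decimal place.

12.6 map units

The two most frequent reciprocal classes, j+ e al+ and j e+ al, are the parental types, so the F1 was j+ e al+ / j e+ al.
The two rarest classes, j+ e al and j e+ al+, are the double crossovers. Comparing them with the parentals, only the al allele has switched, so al is the middle locus and the order is j – al – e.
Crossovers in the al–e interval produce the single-crossover classes j+ e+ al+ and j e al (101 + 122 = 223) plus the double crossovers (55).
RF(al–e) = (223 + 55) / 2205 = 278/2205 = 0.1261 → 12.6 map units.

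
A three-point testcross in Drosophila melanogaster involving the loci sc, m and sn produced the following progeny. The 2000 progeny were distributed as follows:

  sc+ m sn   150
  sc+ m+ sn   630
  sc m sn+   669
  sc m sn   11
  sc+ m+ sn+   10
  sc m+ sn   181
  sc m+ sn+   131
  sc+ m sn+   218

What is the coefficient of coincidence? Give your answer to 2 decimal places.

The two most frequent reciprocal classes, sc m sn+ and sc+ m+ sn, are the parental types, so the F1 was sc m sn+ / sc+ m+ sn.
The two rarest classes, sc m sn and sc+ m+ sn+, are the double crossovers. Comparing them with the parentals, only the sn allele has switched, so sn is the middle locus and the order is m – sn – sc.
m–sn: (281 + 21)/2000 = 0.1510; sn–sc: (399 + 21)/2000 = 0.2100.
Expected DCO frequency = 0.1510 × 0.2100 ≈ 0.03171; observed = 21/2000 ≈ 0.01050.
Coefficient of coincidence = 0.01050/0.03171 ≈ 0.33.

0.33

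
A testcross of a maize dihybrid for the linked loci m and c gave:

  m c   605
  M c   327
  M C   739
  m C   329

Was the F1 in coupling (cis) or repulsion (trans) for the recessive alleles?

The two most frequent classes are M C (739) and m c (605); these are the parental (non-recombinant) types.
So the F1 carried M C on one chromosome and m c on the other — the recessive alleles are on the same chromosome (cis / coupling).

cis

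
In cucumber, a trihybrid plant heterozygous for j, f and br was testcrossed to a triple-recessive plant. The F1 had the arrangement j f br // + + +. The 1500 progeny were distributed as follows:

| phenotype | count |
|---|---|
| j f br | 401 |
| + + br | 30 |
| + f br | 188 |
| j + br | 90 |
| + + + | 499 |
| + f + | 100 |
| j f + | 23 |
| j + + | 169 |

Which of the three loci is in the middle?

The two rarest classes, j f + and + + br, are the double crossovers. Comparing them with the parentals, only the br allele has switched, so br is the middle locus and the order is f – br – j.

br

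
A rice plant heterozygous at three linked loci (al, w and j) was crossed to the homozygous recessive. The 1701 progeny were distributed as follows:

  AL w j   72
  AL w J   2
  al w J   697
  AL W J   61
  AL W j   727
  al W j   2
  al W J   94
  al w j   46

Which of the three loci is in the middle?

The two most frequent reciprocal classes, AL W j and al w J, are the parental types, so the F1 was AL W j / al w J.
The two rarest classes, al W j and AL w J, are the double crossovers. Comparing them with the parentals, only the al allele has switched, so al is the middle locus and the order is w – al – j.

al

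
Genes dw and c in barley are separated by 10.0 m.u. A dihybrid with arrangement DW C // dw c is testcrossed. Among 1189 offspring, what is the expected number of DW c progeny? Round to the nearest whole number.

A map distance of 10.0 m.u. corresponds to a recombination frequency of 0.100.
The F1 is DW C / dw c, so DW c is a recombinant gamete class with expected frequency r/2 = 0.100/2 = 0.0500.
Expected number = 0.0500 × 1189 = 59.45 ≈ 59.

59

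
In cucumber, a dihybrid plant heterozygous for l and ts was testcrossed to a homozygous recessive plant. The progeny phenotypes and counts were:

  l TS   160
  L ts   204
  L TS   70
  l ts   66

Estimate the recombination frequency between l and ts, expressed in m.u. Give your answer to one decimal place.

27.2 m.u.

The two most frequent classes, L ts (204) and l TS (160), are the parental types, so the F1 was L ts / l TS.
The recombinant classes are L TS and l ts: 70 + 66 = 136.
Recombination frequency = 136/500 = 0.2720 ≈ 27.2%, i.e. 27.2 m.u.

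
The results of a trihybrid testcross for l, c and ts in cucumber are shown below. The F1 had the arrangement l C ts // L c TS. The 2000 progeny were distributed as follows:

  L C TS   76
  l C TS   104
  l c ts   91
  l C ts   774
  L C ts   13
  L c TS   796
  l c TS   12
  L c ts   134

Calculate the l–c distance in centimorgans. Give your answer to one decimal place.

9.6 centimorgans

The two rarest classes, L C ts and l c TS, are the double crossovers. Comparing them with the parentals, only the l allele has switched, so l is the middle locus and the order is ts – l – c.
Crossovers in the l–c interval produce the single-crossover classes l c ts and L C TS (91 + 76 = 167) plus the double crossovers (25).
RF(l–c) = (167 + 25) / 2000 = 192/2000 = 0.0960 → 9.6 centimorgans.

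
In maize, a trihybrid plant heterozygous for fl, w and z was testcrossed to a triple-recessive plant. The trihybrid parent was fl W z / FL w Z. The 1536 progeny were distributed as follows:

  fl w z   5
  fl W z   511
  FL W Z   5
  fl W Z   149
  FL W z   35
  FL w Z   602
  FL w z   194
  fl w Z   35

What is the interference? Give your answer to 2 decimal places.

0.46

The two rarest classes, fl w z and FL W Z, are the double crossovers. Comparing them with the parentals, only the w allele has switched, so w is the middle locus and the order is z – w – fl.
z–w: (343 + 10)/1536 = 0.2298; w–fl: (70 + 10)/1536 = 0.0521.
Expected DCO frequency = 0.2298 × 0.0521 ≈ 0.01197; observed = 10/1536 ≈ 0.00651.
Coefficient of coincidence = 0.00651/0.01197 ≈ 0.54; interference = 1 − 0.54 = 0.46.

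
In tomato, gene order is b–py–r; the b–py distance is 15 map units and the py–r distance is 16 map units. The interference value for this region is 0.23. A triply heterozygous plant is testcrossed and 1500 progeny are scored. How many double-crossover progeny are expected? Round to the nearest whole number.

Map distances give recombination frequencies of 0.150 and 0.160 for the two intervals.
With interference 0.23 (so coincidence = 0.77), expected double-crossover frequency = 0.150 × 0.160 × 0.77 = 0.01848.
Expected number = 0.01848 × 1500 = 27.72 ≈ 28.

28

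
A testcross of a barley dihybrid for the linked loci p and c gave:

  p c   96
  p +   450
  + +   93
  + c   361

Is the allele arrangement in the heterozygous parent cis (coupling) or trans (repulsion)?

The two most frequent classes are + c (361) and p + (450); these are the parental (non-recombinant) types.
So the F1 carried + c on one chromosome and p + on the other — the recessive alleles are on opposite chromosomes (trans / repulsion).

trans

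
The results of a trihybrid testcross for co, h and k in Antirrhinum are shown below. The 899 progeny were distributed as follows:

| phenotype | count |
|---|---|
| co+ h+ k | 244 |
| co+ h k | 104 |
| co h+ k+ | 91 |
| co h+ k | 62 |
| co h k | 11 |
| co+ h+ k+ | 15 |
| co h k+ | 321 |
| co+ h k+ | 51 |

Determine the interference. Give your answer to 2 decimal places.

The two most frequent reciprocal classes, co h k+ and co+ h+ k, are the parental types, so the F1 was co h k+ / co+ h+ k.
The two rarest classes, co h k and co+ h+ k+, are the double crossovers. Comparing them with the parentals, only the k allele has switched, so k is the middle locus and the order is co – k – h.
co–k: (113 + 26)/899 = 0.1546; k–h: (195 + 26)/899 = 0.2458.
Expected DCO frequency = 0.1546 × 0.2458 ≈ 0.03800; observed = 26/899 ≈ 0.02892.
Coefficient of coincidence = 0.02892/0.03800 ≈ 0.76; interference = 1 − 0.76 = 0.24.

0.24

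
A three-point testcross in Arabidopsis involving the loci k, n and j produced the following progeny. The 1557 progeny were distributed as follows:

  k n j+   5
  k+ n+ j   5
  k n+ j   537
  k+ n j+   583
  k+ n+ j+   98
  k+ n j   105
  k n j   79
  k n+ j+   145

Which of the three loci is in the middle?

k

The two most frequent reciprocal classes, k+ n j+ and k n+ j, are the parental types, so the F1 was k+ n j+ / k n+ j.
The two rarest classes, k n j+ and k+ n+ j, are the double crossovers. Comparing them with the parentals, only the k allele has switched, so k is the middle locus and the order is n – k – j.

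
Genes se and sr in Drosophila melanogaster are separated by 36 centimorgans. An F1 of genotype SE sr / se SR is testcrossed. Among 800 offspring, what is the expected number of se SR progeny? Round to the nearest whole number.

256

A map distance of 36 centimorgans corresponds to a recombination frequency of 0.360.
The F1 is SE sr / se SR, so se SR is a parental gamete class with expected frequency (1 − r)/2 = 0.640/2 = 0.3200.
Expected number = 0.3200 × 800 = 256.00 ≈ 256.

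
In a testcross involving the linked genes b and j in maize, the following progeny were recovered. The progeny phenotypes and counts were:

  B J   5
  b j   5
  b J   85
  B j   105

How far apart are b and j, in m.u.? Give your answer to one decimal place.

The two most frequent classes, B j (105) and b J (85), are the parental types, so the F1 was B j / b J.
The recombinant classes are B J and b j: 5 + 5 = 10.
Recombination frequency = 10/200 = 0.0500 ≈ 5.0%, i.e. 5.0 m.u.

5.0 m.u.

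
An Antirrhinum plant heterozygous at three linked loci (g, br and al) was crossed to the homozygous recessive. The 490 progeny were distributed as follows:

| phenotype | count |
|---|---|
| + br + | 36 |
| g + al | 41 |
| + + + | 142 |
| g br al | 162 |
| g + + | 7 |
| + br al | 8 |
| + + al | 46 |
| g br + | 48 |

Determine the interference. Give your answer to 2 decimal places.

0.27

The two most frequent reciprocal classes, + + + and g br al, are the parental types, so the F1 was + + + / g br al.
The two rarest classes, g + + and + br al, are the double crossovers. Comparing them with the parentals, only the g allele has switched, so g is the middle locus and the order is br – g – al.
br–g: (77 + 15)/490 = 0.1878; g–al: (94 + 15)/490 = 0.2224.
Expected DCO frequency = 0.1878 × 0.2224 ≈ 0.04177; observed = 15/490 ≈ 0.03061.
Coefficient of coincidence = 0.03061/0.04177 ≈ 0.73; interference = 1 − 0.73 = 0.27.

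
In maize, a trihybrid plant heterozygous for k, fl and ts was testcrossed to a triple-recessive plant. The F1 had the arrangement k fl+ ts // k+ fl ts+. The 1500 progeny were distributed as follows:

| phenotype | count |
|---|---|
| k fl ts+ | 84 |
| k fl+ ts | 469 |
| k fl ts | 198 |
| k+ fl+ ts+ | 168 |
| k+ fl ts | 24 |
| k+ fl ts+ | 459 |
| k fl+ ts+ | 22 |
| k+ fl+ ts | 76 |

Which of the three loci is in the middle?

ts

The two rarest classes, k fl+ ts+ and k+ fl ts, are the double crossovers. Comparing them with the parentals, only the ts allele has switched, so ts is the middle locus and the order is k – ts – fl.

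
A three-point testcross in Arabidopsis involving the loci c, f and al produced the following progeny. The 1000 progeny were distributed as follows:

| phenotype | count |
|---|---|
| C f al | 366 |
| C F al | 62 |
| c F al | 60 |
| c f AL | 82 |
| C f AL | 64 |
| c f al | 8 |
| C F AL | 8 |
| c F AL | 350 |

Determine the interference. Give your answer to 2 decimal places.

The two most frequent reciprocal classes, c F AL and C f al, are the parental types, so the F1 was c F AL / C f al.
The two rarest classes, C F AL and c f al, are the double crossovers. Comparing them with the parentals, only the c allele has switched, so c is the middle locus and the order is f – c – al.
f–c: (144 + 16)/1000 = 0.1600; c–al: (124 + 16)/1000 = 0.1400.
Expected DCO frequency = 0.1600 × 0.1400 ≈ 0.02240; observed = 16/1000 ≈ 0.01600.
Coefficient of coincidence = 0.01600/0.02240 ≈ 0.71; interference = 1 − 0.71 = 0.29.

0.29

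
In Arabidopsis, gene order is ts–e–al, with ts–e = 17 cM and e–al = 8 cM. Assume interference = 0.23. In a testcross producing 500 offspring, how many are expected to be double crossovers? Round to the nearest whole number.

Map distances give recombination frequencies of 0.170 and 0.080 for the two intervals.
With interference 0.23 (so coincidence = 0.77), expected double-crossover frequency = 0.170 × 0.080 × 0.77 = 0.01047.
Expected number = 0.01047 × 500 = 5.24 ≈ 5.

5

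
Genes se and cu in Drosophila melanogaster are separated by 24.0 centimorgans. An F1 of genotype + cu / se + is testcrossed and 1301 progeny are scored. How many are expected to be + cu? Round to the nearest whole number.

A map distance of 24.0 centimorgans corresponds to a recombination frequency of 0.240.
The F1 is + cu / se +, so + cu is a parental gamete class with expected frequency (1 − r)/2 = 0.760/2 = 0.3800.
Expected number = 0.3800 × 1301 = 494.38 ≈ 494.

494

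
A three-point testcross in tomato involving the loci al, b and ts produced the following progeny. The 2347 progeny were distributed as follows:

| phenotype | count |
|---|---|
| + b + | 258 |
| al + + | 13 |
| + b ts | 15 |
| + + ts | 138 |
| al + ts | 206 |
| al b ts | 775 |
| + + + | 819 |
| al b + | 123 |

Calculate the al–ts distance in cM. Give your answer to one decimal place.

12.3 cM

The two most frequent reciprocal classes, + + + and al b ts, are the parental types, so the F1 was + + + / al b ts.
The two rarest classes, al + + and + b ts, are the double crossovers. Comparing them with the parentals, only the al allele has switched, so al is the middle locus and the order is ts – al – b.
Crossovers in the ts–al interval produce the single-crossover classes + + ts and al b + (138 + 123 = 261) plus the double crossovers (28).
RF(ts–al) = (261 + 28) / 2347 = 289/2347 = 0.1231 → 12.3 cM.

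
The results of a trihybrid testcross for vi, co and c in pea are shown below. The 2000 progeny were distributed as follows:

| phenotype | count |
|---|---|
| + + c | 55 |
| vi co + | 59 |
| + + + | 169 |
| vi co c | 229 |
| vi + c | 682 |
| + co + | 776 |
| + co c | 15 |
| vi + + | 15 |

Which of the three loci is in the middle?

The two most frequent reciprocal classes, vi + c and + co +, are the parental types, so the F1 was vi + c / + co +.
The two rarest classes, vi + + and + co c, are the double crossovers. Comparing them with the parentals, only the c allele has switched, so c is the middle locus and the order is co – c – vi.

c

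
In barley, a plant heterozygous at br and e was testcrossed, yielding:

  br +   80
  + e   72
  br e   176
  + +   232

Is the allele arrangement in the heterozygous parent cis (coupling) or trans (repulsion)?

cis

The two most frequent classes are + + (232) and br e (176); these are the parental (non-recombinant) types.
So the F1 carried + + on one chromosome and br e on the other — the recessive alleles are on the same chromosome (cis / coupling).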